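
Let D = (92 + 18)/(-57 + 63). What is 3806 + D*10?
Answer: 11968/3 ≈ 3989.3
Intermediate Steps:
D = 55/3 (D = 110/6 = 110*(1/6) = 55/3 ≈ 18.333)
3806 + D*10 = 3806 + (55/3)*10 = 3806 + 550/3 = 11968/3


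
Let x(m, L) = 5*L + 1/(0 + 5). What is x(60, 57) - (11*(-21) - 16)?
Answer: 2661/5 ≈ 532.20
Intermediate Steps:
x(m, L) = ⅕ + 5*L (x(m, L) = 5*L + 1/5 = 5*L + ⅕ = ⅕ + 5*L)
x(60, 57) - (11*(-21) - 16) = (⅕ + 5*57) - (11*(-21) - 16) = (⅕ + 285) - (-231 - 16) = 1426/5 - 1*(-247) = 1426/5 + 247 = 2661/5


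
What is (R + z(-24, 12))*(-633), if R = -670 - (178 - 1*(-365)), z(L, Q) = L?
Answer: 783021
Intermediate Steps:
R = -1213 (R = -670 - (178 + 365) = -670 - 1*543 = -670 - 543 = -1213)
(R + z(-24, 12))*(-633) = (-1213 - 24)*(-633) = -1237*(-633) = 783021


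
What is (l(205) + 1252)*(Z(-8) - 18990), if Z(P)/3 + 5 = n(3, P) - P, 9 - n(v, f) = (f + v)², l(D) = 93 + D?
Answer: -29494950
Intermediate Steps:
n(v, f) = 9 - (f + v)²
Z(P) = 12 - 3*P - 3*(3 + P)² (Z(P) = -15 + 3*((9 - (P + 3)²) - P) = -15 + 3*((9 - (3 + P)²) - P) = -15 + 3*(9 - P - (3 + P)²) = -15 + (27 - 3*P - 3*(3 + P)²) = 12 - 3*P - 3*(3 + P)²)
(l(205) + 1252)*(Z(-8) - 18990) = ((93 + 205) + 1252)*((12 - 3*(-8) - 3*(3 - 8)²) - 18990) = (298 + 1252)*((12 + 24 - 3*(-5)²) - 18990) = 1550*((12 + 24 - 3*25) - 18990) = 1550*((12 + 24 - 75) - 18990) = 1550*(-39 - 18990) = 1550*(-19029) = -29494950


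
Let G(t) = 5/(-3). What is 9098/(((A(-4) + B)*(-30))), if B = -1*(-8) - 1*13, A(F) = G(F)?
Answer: 4549/100 ≈ 45.490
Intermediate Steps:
G(t) = -5/3 (G(t) = 5*(-⅓) = -5/3)
A(F) = -5/3
B = -5 (B = 8 - 13 = -5)
9098/(((A(-4) + B)*(-30))) = 9098/(((-5/3 - 5)*(-30))) = 9098/((-20/3*(-30))) = 9098/200 = 9098*(1/200) = 4549/100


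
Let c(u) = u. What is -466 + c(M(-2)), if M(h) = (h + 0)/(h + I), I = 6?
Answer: -933/2 ≈ -466.50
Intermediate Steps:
M(h) = h/(6 + h) (M(h) = (h + 0)/(h + 6) = h/(6 + h))
-466 + c(M(-2)) = -466 - 2/(6 - 2) = -466 - 2/4 = -466 - 2*¼ = -466 - ½ = -933/2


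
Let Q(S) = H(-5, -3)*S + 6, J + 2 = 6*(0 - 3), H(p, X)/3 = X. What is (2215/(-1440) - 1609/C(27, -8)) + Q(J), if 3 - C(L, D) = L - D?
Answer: 33803/144 ≈ 234.74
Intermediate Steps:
C(L, D) = 3 + D - L (C(L, D) = 3 - (L - D) = 3 + (D - L) = 3 + D - L)
H(p, X) = 3*X
J = -20 (J = -2 + 6*(0 - 3) = -2 + 6*(-3) = -2 - 18 = -20)
Q(S) = 6 - 9*S (Q(S) = (3*(-3))*S + 6 = -9*S + 6 = 6 - 9*S)
(2215/(-1440) - 1609/C(27, -8)) + Q(J) = (2215/(-1440) - 1609/(3 - 8 - 1*27)) + (6 - 9*(-20)) = (2215*(-1/1440) - 1609/(3 - 8 - 27)) + (6 + 180) = (-443/288 - 1609/(-32)) + 186 = (-443/288 - 1609*(-1/32)) + 186 = (-443/288 + 1609/32) + 186 = 7019/144 + 186 = 33803/144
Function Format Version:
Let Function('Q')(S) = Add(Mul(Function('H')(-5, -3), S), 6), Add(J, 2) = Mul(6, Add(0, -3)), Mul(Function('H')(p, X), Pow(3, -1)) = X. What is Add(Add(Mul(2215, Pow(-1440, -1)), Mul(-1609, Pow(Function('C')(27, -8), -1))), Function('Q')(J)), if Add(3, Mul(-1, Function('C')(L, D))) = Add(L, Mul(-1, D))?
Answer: Rational(33803, 144) ≈ 234.74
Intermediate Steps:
Function('C')(L, D) = Add(3, D, Mul(-1, L)) (Function('C')(L, D) = Add(3, Mul(-1, Add(L, Mul(-1, D)))) = Add(3, Add(D, Mul(-1, L))) = Add(3, D, Mul(-1, L)))
Function('H')(p, X) = Mul(3, X)
J = -20 (J = Add(-2, Mul(6, Add(0, -3))) = Add(-2, Mul(6, -3)) = Add(-2, -18) = -20)
Function('Q')(S) = Add(6, Mul(-9, S)) (Function('Q')(S) = Add(Mul(Mul(3, -3), S), 6) = Add(Mul(-9, S), 6) = Add(6, Mul(-9, S)))
Add(Add(Mul(2215, Pow(-1440, -1)), Mul(-1609, Pow(Function('C')(27, -8), -1))), Function('Q')(J)) = Add(Add(Mul(2215, Pow(-1440, -1)), Mul(-1609, Pow(Add(3, -8, Mul(-1, 27)), -1))), Add(6, Mul(-9, -20))) = Add(Add(Mul(2215, Rational(-1, 1440)), Mul(-1609, Pow(Add(3, -8, -27), -1))), Add(6, 180)) = Add(Add(Rational(-443, 288), Mul(-1609, Pow(-32, -1))), 186) = Add(Add(Rational(-443, 288), Mul(-1609, Rational(-1, 32))), 186) = Add(Add(Rational(-443, 288), Rational(1609, 32)), 186) = Add(Rational(7019, 144), 186) = Rational(33803, 144)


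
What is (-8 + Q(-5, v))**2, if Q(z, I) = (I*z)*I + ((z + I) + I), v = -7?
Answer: 73984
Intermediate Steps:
Q(z, I) = z + 2*I + z*I**2 (Q(z, I) = z*I**2 + ((I + z) + I) = z*I**2 + (z + 2*I) = z + 2*I + z*I**2)
(-8 + Q(-5, v))**2 = (-8 + (-5 + 2*(-7) - 5*(-7)**2))**2 = (-8 + (-5 - 14 - 5*49))**2 = (-8 + (-5 - 14 - 245))**2 = (-8 - 264)**2 = (-272)**2 = 73984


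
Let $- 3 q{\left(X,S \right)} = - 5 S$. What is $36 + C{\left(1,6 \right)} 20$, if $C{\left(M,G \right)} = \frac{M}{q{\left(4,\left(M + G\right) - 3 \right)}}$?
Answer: $39$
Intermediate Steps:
$q{\left(X,S \right)} = \frac{5 S}{3}$ ($q{\left(X,S \right)} = - \frac{\left(-5\right) S}{3} = \frac{5 S}{3}$)
$C{\left(M,G \right)} = \frac{M}{-5 + \frac{5 G}{3} + \frac{5 M}{3}}$ ($C{\left(M,G \right)} = \frac{M}{\frac{5}{3} \left(\left(M + G\right) - 3\right)} = \frac{M}{\frac{5}{3} \left(\left(G + M\right) - 3\right)} = \frac{M}{\frac{5}{3} \left(-3 + G + M\right)} = \frac{M}{-5 + \frac{5 G}{3} + \frac{5 M}{3}}$)
$36 + C{\left(1,6 \right)} 20 = 36 + \frac{3}{5} \cdot 1 \frac{1}{-3 + 6 + 1} \cdot 20 = 36 + \frac{3}{5} \cdot 1 \cdot \frac{1}{4} \cdot 20 = 36 + \frac{3}{20} \cdot 20 = 36 + 3 = 39$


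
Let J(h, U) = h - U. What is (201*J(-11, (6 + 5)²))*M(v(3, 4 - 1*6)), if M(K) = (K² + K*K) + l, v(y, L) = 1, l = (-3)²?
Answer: -291852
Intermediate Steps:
l = 9
M(K) = 9 + 2*K² (M(K) = (K² + K*K) + 9 = (K² + K²) + 9 = 2*K² + 9 = 9 + 2*K²)
(201*J(-11, (6 + 5)²))*M(v(3, 4 - 1*6)) = (201*(-11 - (6 + 5)²))*(9 + 2*1²) = (201*(-11 - 1*11²))*(9 + 2*1) = (201*(-11 - 1*121))*(9 + 2) = (201*(-11 - 121))*11 = (201*(-132))*11 = -26532*11 = -291852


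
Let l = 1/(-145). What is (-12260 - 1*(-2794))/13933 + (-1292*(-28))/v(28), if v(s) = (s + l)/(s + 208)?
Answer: 17248217495266/56554047 ≈ 3.0499e+5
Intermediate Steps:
l = -1/145 ≈ -0.0068966
v(s) = (-1/145 + s)/(208 + s) (v(s) = (s - 1/145)/(s + 208) = (-1/145 + s)/(208 + s))
(-12260 - 1*(-2794))/13933 + (-1292*(-28))/v(28) = (-12260 - 1*(-2794))/13933 + (-1292*(-28))/(((-1/145 + 28)/(208 + 28))) = (-12260 + 2794)*(1/13933) + 36176/(((4059/145)/236)) = -9466*1/13933 + 36176/(((1/236)*(4059/145))) = -9466/13933 + 36176/(4059/34220) = -9466/13933 + 36176*(34220/4059) = -9466/13933 + 1237942720/4059 = 17248217495266/56554047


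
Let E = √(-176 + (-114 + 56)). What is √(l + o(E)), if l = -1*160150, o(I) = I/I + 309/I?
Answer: √(-108260724 - 2678*I*√26)/26 ≈ 0.025238 - 400.19*I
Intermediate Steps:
E = 3*I*√26 (E = √(-176 - 58) = √(-234) = 3*I*√26 ≈ 15.297*I)
o(I) = 1 + 309/I
l = -160150
√(l + o(E)) = √(-160150 + (309 + 3*I*√26)/((3*I*√26))) = √(-160150 + (-I*√26/78)*(309 + 3*I*√26)) = √(-160150 - I*√26*(309 + 3*I*√26)/78)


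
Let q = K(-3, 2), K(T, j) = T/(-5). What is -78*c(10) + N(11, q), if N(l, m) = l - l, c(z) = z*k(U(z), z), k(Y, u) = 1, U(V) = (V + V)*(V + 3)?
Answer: -780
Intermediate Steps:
U(V) = 2*V*(3 + V) (U(V) = (2*V)*(3 + V) = 2*V*(3 + V))
c(z) = z (c(z) = z*1 = z)
K(T, j) = -T/5 (K(T, j) = T*(-⅕) = -T/5)
q = ⅗ (q = -⅕*(-3) = ⅗ ≈ 0.60000)
N(l, m) = 0
-78*c(10) + N(11, q) = -78*10 + 0 = -780 + 0 = -780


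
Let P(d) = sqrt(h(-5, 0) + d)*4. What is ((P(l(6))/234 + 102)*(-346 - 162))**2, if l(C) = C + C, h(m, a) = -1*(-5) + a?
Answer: 36753584299136/13689 + 35096704*sqrt(17)/39 ≈ 2.6886e+9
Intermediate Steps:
h(m, a) = 5 + a
l(C) = 2*C
P(d) = 4*sqrt(5 + d) (P(d) = sqrt((5 + 0) + d)*4 = sqrt(5 + d)*4 = 4*sqrt(5 + d))
((P(l(6))/234 + 102)*(-346 - 162))**2 = (((4*sqrt(5 + 2*6))/234 + 102)*(-346 - 162))**2 = (((4*sqrt(5 + 12))*(1/234) + 102)*(-508))**2 = (((4*sqrt(17))*(1/234) + 102)*(-508))**2 = ((2*sqrt(17)/117 + 102)*(-508))**2 = ((102 + 2*sqrt(17)/117)*(-508))**2 = (-51816 - 1016*sqrt(17)/117)**2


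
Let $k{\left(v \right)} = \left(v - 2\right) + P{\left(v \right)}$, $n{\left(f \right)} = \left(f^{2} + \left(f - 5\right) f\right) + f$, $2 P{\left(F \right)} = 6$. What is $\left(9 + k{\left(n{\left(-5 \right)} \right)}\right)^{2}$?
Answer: $6400$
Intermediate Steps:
$P{\left(F \right)} = 3$ ($P{\left(F \right)} = \frac{1}{2} \cdot 6 = 3$)
$n{\left(f \right)} = f + f^{2} + f \left(-5 + f\right)$ ($n{\left(f \right)} = \left(f^{2} + \left(-5 + f\right) f\right) + f = \left(f^{2} + f \left(-5 + f\right)\right) + f = f + f^{2} + f \left(-5 + f\right)$)
$k{\left(v \right)} = 1 + v$ ($k{\left(v \right)} = \left(v - 2\right) + 3 = \left(-2 + v\right) + 3 = 1 + v$)
$\left(9 + k{\left(n{\left(-5 \right)} \right)}\right)^{2} = \left(9 + \left(1 + 2 \left(-5\right) \left(-2 - 5\right)\right)\right)^{2} = \left(9 + \left(1 + 2 \left(-5\right) \left(-7\right)\right)\right)^{2} = \left(9 + \left(1 + 70\right)\right)^{2} = \left(9 + 71\right)^{2} = 80^{2} = 6400$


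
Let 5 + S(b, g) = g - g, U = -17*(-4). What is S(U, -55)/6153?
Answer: -5/6153 ≈ -0.00081261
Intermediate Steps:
U = 68
S(b, g) = -5 (S(b, g) = -5 + (g - g) = -5 + 0 = -5)
S(U, -55)/6153 = -5/6153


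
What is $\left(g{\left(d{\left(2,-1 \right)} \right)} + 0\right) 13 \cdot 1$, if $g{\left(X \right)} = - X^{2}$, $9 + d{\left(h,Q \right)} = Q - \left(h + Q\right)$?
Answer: $-1573$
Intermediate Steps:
$d{\left(h,Q \right)} = -9 - h$ ($d{\left(h,Q \right)} = -9 + \left(Q - \left(h + Q\right)\right) = -9 + \left(Q - \left(Q + h\right)\right) = -9 - h$)
$\left(g{\left(d{\left(2,-1 \right)} \right)} + 0\right) 13 \cdot 1 = \left(- \left(-9 - 2\right)^{2} + 0\right) 13 \cdot 1 = \left(- \left(-9 - 2\right)^{2} + 0\right) 13 = \left(- \left(-11\right)^{2} + 0\right) 13 = \left(\left(-1\right) 121 + 0\right) 13 = \left(-121 + 0\right) 13 = \left(-121\right) 13 = -1573$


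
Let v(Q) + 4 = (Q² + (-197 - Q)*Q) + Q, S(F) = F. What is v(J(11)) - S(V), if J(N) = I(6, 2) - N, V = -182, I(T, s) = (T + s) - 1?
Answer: 962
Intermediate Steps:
I(T, s) = -1 + T + s
J(N) = 7 - N (J(N) = (-1 + 6 + 2) - N = 7 - N)
v(Q) = -4 + Q + Q² + Q*(-197 - Q) (v(Q) = -4 + ((Q² + (-197 - Q)*Q) + Q) = -4 + ((Q² + Q*(-197 - Q)) + Q) = -4 + (Q + Q² + Q*(-197 - Q)) = -4 + Q + Q² + Q*(-197 - Q))
v(J(11)) - S(V) = (-4 - 196*(7 - 1*11)) - 1*(-182) = (-4 - 196*(7 - 11)) + 182 = (-4 - 196*(-4)) + 182 = (-4 + 784) + 182 = 780 + 182 = 962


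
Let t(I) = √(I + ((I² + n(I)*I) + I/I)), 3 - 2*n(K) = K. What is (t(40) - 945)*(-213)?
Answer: 201285 - 213*√901 ≈ 1.9489e+5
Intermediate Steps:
n(K) = 3/2 - K/2
t(I) = √(1 + I + I² + I*(3/2 - I/2)) (t(I) = √(I + ((I² + (3/2 - I/2)*I) + I/I)) = √(I + ((I² + I*(3/2 - I/2)) + 1)) = √(I + (1 + I² + I*(3/2 - I/2))) = √(1 + I + I² + I*(3/2 - I/2)))
(t(40) - 945)*(-213) = (√(4 + 2*40² + 10*40)/2 - 945)*(-213) = (√(4 + 2*1600 + 400)/2 - 945)*(-213) = (√(4 + 3200 + 400)/2 - 945)*(-213) = (√3604/2 - 945)*(-213) = ((2*√901)/2 - 945)*(-213) = (√901 - 945)*(-213) = (-945 + √901)*(-213) = 201285 - 213*√901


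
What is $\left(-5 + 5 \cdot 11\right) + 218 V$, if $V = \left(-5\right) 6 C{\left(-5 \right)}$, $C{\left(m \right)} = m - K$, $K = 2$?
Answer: $45830$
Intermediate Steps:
$C{\left(m \right)} = -2 + m$ ($C{\left(m \right)} = m - 2 = -2 + m$)
$V = 210$ ($V = \left(-5\right) 6 \left(-2 - 5\right) = \left(-30\right) \left(-7\right) = 210$)
$\left(-5 + 5 \cdot 11\right) + 218 V = \left(-5 + 5 \cdot 11\right) + 218 \cdot 210 = \left(-5 + 55\right) + 45780 = 50 + 45780 = 45830$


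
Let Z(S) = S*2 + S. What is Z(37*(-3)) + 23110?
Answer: 22777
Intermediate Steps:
Z(S) = 3*S (Z(S) = 2*S + S = 3*S)
Z(37*(-3)) + 23110 = 3*(37*(-3)) + 23110 = 3*(-111) + 23110 = -333 + 23110 = 22777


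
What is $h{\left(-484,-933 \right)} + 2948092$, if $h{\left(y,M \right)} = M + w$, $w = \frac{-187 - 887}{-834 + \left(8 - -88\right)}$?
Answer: $\frac{362500736}{123} \approx 2.9472 \cdot 10^{6}$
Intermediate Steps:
$w = \frac{179}{123}$ ($w = - \frac{1074}{-834 + \left(8 + 88\right)} = - \frac{1074}{-834 + 96} = - \frac{1074}{-738} = \left(-1074\right) \left(- \frac{1}{738}\right) = \frac{179}{123} \approx 1.4553$)
$h{\left(y,M \right)} = \frac{179}{123} + M$ ($h{\left(y,M \right)} = M + \frac{179}{123} = \frac{179}{123} + M$)
$h{\left(-484,-933 \right)} + 2948092 = \left(\frac{179}{123} - 933\right) + 2948092 = - \frac{114580}{123} + 2948092 = \frac{362500736}{123}$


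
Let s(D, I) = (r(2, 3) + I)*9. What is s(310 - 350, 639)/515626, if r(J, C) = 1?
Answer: 2880/257813 ≈ 0.011171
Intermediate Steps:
s(D, I) = 9 + 9*I (s(D, I) = (1 + I)*9 = 9 + 9*I)
s(310 - 350, 639)/515626 = (9 + 9*639)/515626 = (9 + 5751)*(1/515626) = 5760*(1/515626) = 2880/257813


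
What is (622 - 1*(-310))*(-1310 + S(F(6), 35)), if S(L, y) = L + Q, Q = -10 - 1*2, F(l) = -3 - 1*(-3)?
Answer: -1232104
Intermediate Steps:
F(l) = 0 (F(l) = -3 + 3 = 0)
Q = -12 (Q = -10 - 2 = -12)
S(L, y) = -12 + L (S(L, y) = L - 12 = -12 + L)
(622 - 1*(-310))*(-1310 + S(F(6), 35)) = (622 - 1*(-310))*(-1310 + (-12 + 0)) = (622 + 310)*(-1310 - 12) = 932*(-1322) = -1232104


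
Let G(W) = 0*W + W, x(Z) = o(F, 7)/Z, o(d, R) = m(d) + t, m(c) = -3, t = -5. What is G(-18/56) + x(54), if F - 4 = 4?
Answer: -355/756 ≈ -0.46958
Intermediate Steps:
F = 8 (F = 4 + 4 = 8)
o(d, R) = -8 (o(d, R) = -3 - 5 = -8)
x(Z) = -8/Z
G(W) = W (G(W) = 0 + W = W)
G(-18/56) + x(54) = -18/56 - 8/54 = -18*1/56 - 8*1/54 = -9/28 - 4/27 = -355/756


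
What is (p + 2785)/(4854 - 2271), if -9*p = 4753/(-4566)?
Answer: 114451543/106145802 ≈ 1.0782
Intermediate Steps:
p = 4753/41094 (p = -4753/(9*(-4566)) = -4753*(-1)/(9*4566) = -1/9*(-4753/4566) = 4753/41094 ≈ 0.11566)
(p + 2785)/(4854 - 2271) = (4753/41094 + 2785)/(4854 - 2271) = (114451543/41094)/2583 = (114451543/41094)*(1/2583) = 114451543/106145802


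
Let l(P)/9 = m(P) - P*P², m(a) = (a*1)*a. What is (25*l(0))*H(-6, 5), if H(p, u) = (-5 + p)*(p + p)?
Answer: 0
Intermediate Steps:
m(a) = a² (m(a) = a*a = a²)
H(p, u) = 2*p*(-5 + p) (H(p, u) = (-5 + p)*(2*p) = 2*p*(-5 + p))
l(P) = -9*P³ + 9*P² (l(P) = 9*(P² - P*P²) = 9*(P² - P³) = -9*P³ + 9*P²)
(25*l(0))*H(-6, 5) = (25*(9*0²*(1 - 1*0)))*(2*(-6)*(-5 - 6)) = (25*(9*0*(1 + 0)))*(2*(-6)*(-11)) = (25*(9*0*1))*132 = (25*0)*132 = 0*132 = 0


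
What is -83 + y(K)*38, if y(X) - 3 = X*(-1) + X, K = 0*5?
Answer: 31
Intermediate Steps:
K = 0
y(X) = 3 (y(X) = 3 + (X*(-1) + X) = 3 + (-X + X) = 3 + 0 = 3)
-83 + y(K)*38 = -83 + 3*38 = -83 + 114 = 31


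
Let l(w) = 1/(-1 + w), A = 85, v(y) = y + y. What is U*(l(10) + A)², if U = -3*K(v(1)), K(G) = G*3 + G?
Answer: -4694048/27 ≈ -1.7385e+5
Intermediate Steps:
v(y) = 2*y
K(G) = 4*G (K(G) = 3*G + G = 4*G)
U = -24 (U = -12*2*1 = -12*2 = -3*8 = -24)
U*(l(10) + A)² = -24*(1/(-1 + 10) + 85)² = -24*(1/9 + 85)² = -24*(⅑ + 85)² = -24*(766/9)² = -24*586756/81 = -4694048/27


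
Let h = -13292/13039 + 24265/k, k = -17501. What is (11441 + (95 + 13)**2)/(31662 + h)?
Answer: 5272457928595/7224578141191 ≈ 0.72979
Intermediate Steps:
h = -549014627/228195539 (h = -13292/13039 + 24265/(-17501) = -13292*1/13039 + 24265*(-1/17501) = -13292/13039 - 24265/17501 = -549014627/228195539 ≈ -2.4059)
(11441 + (95 + 13)**2)/(31662 + h) = (11441 + (95 + 13)**2)/(31662 - 549014627/228195539) = (11441 + 108**2)/(7224578141191/228195539) = (11441 + 11664)*(228195539/7224578141191) = 23105*(228195539/7224578141191) = 5272457928595/7224578141191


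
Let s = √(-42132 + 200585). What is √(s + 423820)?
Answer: √(423820 + √158453) ≈ 651.32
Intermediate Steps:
s = √158453 ≈ 398.06
√(s + 423820) = √(√158453 + 423820) = √(423820 + √158453)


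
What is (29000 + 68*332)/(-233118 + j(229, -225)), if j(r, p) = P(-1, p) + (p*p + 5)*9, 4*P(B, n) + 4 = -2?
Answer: 34384/148367 ≈ 0.23175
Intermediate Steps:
P(B, n) = -3/2 (P(B, n) = -1 + (1/4)*(-2) = -1 - 1/2 = -3/2)
j(r, p) = 87/2 + 9*p**2 (j(r, p) = -3/2 + (p*p + 5)*9 = -3/2 + (p**2 + 5)*9 = -3/2 + (5 + p**2)*9 = -3/2 + (45 + 9*p**2) = 87/2 + 9*p**2)
(29000 + 68*332)/(-233118 + j(229, -225)) = (29000 + 68*332)/(-233118 + (87/2 + 9*(-225)**2)) = (29000 + 22576)/(-233118 + (87/2 + 9*50625)) = 51576/(-233118 + (87/2 + 455625)) = 51576/(-233118 + 911337/2) = 51576/(445101/2) = 51576*(2/445101) = 34384/148367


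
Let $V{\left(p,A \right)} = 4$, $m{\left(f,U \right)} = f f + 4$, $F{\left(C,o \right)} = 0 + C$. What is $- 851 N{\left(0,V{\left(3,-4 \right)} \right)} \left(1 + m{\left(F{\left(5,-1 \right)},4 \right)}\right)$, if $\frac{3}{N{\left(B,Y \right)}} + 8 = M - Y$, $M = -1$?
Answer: $\frac{76590}{13} \approx 5891.5$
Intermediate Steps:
$F{\left(C,o \right)} = C$
$m{\left(f,U \right)} = 4 + f^{2}$ ($m{\left(f,U \right)} = f^{2} + 4 = 4 + f^{2}$)
$N{\left(B,Y \right)} = \frac{3}{-9 - Y}$ ($N{\left(B,Y \right)} = \frac{3}{-8 - \left(1 + Y\right)} = \frac{3}{-9 - Y}$)
$- 851 N{\left(0,V{\left(3,-4 \right)} \right)} \left(1 + m{\left(F{\left(5,-1 \right)},4 \right)}\right) = - 851 - \frac{3}{9 + 4} \left(1 + \left(4 + 5^{2}\right)\right) = - 851 - \frac{3}{13} \left(1 + \left(4 + 25\right)\right) = - 851 \left(-3\right) \frac{1}{13} \left(1 + 29\right) = - 851 \left(\left(- \frac{3}{13}\right) 30\right) = \left(-851\right) \left(- \frac{90}{13}\right) = \frac{76590}{13}$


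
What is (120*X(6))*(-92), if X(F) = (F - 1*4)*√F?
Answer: -22080*√6 ≈ -54085.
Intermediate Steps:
X(F) = √F*(-4 + F) (X(F) = (F - 4)*√F = (-4 + F)*√F = √F*(-4 + F))
(120*X(6))*(-92) = (120*(√6*(-4 + 6)))*(-92) = (120*(√6*2))*(-92) = (120*(2*√6))*(-92) = (240*√6)*(-92) = -22080*√6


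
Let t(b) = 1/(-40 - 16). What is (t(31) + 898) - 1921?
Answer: -57289/56 ≈ -1023.0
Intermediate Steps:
t(b) = -1/56 (t(b) = 1/(-56) = -1/56)
(t(31) + 898) - 1921 = (-1/56 + 898) - 1921 = 50287/56 - 1921 = -57289/56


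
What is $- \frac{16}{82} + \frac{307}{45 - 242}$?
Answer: $- \frac{14163}{8077} \approx -1.7535$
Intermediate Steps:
$- \frac{16}{82} + \frac{307}{45 - 242} = \left(-16\right) \frac{1}{82} + \frac{307}{-197} = - \frac{8}{41} + 307 \left(- \frac{1}{197}\right) = - \frac{8}{41} - \frac{307}{197} = - \frac{14163}{8077}$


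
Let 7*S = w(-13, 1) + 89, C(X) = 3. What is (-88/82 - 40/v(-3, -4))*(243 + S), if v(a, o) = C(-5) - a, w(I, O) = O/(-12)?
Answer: -730286/369 ≈ -1979.1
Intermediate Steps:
w(I, O) = -O/12 (w(I, O) = O*(-1/12) = -O/12)
v(a, o) = 3 - a
S = 1067/84 (S = (-1/12*1 + 89)/7 = (-1/12 + 89)/7 = (⅐)*(1067/12) = 1067/84 ≈ 12.702)
(-88/82 - 40/v(-3, -4))*(243 + S) = (-88/82 - 40/(3 - 1*(-3)))*(243 + 1067/84) = (-88*1/82 - 40/(3 + 3))*(21479/84) = (-44/41 - 40/6)*(21479/84) = (-44/41 - 40*⅙)*(21479/84) = (-44/41 - 20/3)*(21479/84) = -952/123*21479/84 = -730286/369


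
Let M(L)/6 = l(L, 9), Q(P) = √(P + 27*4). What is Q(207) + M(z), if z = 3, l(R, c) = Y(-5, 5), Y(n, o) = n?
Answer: -30 + 3*√35 ≈ -12.252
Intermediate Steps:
Q(P) = √(108 + P) (Q(P) = √(P + 108) = √(108 + P))
l(R, c) = -5
M(L) = -30 (M(L) = 6*(-5) = -30)
Q(207) + M(z) = √(108 + 207) - 30 = √315 - 30 = 3*√35 - 30 = -30 + 3*√35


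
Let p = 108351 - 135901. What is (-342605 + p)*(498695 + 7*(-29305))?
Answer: -108662701800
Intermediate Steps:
p = -27550
(-342605 + p)*(498695 + 7*(-29305)) = (-342605 - 27550)*(498695 + 7*(-29305)) = -370155*(498695 - 205135) = -370155*293560 = -108662701800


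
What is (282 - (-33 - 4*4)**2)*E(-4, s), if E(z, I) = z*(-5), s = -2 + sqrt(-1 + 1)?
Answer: -42380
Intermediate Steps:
s = -2 (s = -2 + sqrt(0) = -2 + 0 = -2)
E(z, I) = -5*z
(282 - (-33 - 4*4)**2)*E(-4, s) = (282 - (-33 - 4*4)**2)*(-5*(-4)) = (282 - (-33 - 16)**2)*20 = (282 - 1*(-49)**2)*20 = (282 - 1*2401)*20 = (282 - 2401)*20 = -2119*20 = -42380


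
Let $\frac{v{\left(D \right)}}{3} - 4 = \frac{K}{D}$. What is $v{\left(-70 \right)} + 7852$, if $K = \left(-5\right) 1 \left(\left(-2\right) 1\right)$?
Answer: $\frac{55045}{7} \approx 7863.6$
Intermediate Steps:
$K = 10$ ($K = \left(-5\right) \left(-2\right) = 10$)
$v{\left(D \right)} = 12 + \frac{30}{D}$ ($v{\left(D \right)} = 12 + 3 \frac{10}{D} = 12 + \frac{30}{D}$)
$v{\left(-70 \right)} + 7852 = \left(12 + \frac{30}{-70}\right) + 7852 = \left(12 + 30 \left(- \frac{1}{70}\right)\right) + 7852 = \left(12 - \frac{3}{7}\right) + 7852 = \frac{81}{7} + 7852 = \frac{55045}{7}$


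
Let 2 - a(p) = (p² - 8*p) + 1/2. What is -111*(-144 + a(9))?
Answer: 33633/2 ≈ 16817.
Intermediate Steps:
a(p) = 3/2 - p² + 8*p (a(p) = 2 - ((p² - 8*p) + 1/2) = 2 - ((p² - 8*p) + ½) = 2 - (½ + p² - 8*p) = 2 + (-½ - p² + 8*p) = 3/2 - p² + 8*p)
-111*(-144 + a(9)) = -111*(-144 + (3/2 - 1*9² + 8*9)) = -111*(-144 + (3/2 - 1*81 + 72)) = -111*(-144 + (3/2 - 81 + 72)) = -111*(-144 - 15/2) = -111*(-303/2) = 33633/2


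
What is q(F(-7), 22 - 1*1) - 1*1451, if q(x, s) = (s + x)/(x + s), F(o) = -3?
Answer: -1450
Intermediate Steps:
q(x, s) = 1 (q(x, s) = (s + x)/(s + x) = 1)
q(F(-7), 22 - 1*1) - 1*1451 = 1 - 1*1451 = 1 - 1451 = -1450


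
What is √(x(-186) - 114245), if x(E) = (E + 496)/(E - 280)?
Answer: 2*I*√1550570730/233 ≈ 338.0*I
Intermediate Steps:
x(E) = (496 + E)/(-280 + E)
√(x(-186) - 114245) = √((496 - 186)/(-280 - 186) - 114245) = √(310/(-466) - 114245) = √(-1/466*310 - 114245) = √(-155/233 - 114245) = √(-26619240/233) = 2*I*√1550570730/233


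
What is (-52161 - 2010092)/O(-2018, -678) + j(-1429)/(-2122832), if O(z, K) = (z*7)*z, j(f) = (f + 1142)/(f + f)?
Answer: -3127952049249121/43237265797392352 ≈ -0.072344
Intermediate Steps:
j(f) = (1142 + f)/(2*f) (j(f) = (1142 + f)/((2*f)) = (1142 + f)*(1/(2*f)) = (1142 + f)/(2*f))
O(z, K) = 7*z**2 (O(z, K) = (7*z)*z = 7*z**2)
(-52161 - 2010092)/O(-2018, -678) + j(-1429)/(-2122832) = (-52161 - 2010092)/((7*(-2018)**2)) + ((1/2)*(1142 - 1429)/(-1429))/(-2122832) = -2062253/(7*4072324) + ((1/2)*(-1/1429)*(-287))*(-1/2122832) = -2062253/28506268 + (287/2858)*(-1/2122832) = -2062253*1/28506268 - 287/6067053856 = -2062253/28506268 - 287/6067053856 = -3127952049249121/43237265797392352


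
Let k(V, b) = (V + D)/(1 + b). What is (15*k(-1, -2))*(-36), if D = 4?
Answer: 1620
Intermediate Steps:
k(V, b) = (4 + V)/(1 + b) (k(V, b) = (V + 4)/(1 + b) = (4 + V)/(1 + b))
(15*k(-1, -2))*(-36) = (15*((4 - 1)/(1 - 2)))*(-36) = (15*(3/(-1)))*(-36) = (15*(-1*3))*(-36) = (15*(-3))*(-36) = -45*(-36) = 1620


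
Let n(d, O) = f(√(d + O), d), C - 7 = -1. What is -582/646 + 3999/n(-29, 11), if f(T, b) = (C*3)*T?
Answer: -291/323 - 1333*I*√2/36 ≈ -0.90093 - 52.365*I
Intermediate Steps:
C = 6 (C = 7 - 1 = 6)
f(T, b) = 18*T (f(T, b) = (6*3)*T = 18*T)
n(d, O) = 18*√(O + d) (n(d, O) = 18*√(d + O) = 18*√(O + d))
-582/646 + 3999/n(-29, 11) = -582/646 + 3999/((18*√(11 - 29))) = -582*1/646 + 3999/((18*√(-18))) = -291/323 + 3999/((18*(3*I*√2))) = -291/323 + 3999/((54*I*√2)) = -291/323 + 3999*(-I*√2/108) = -291/323 - 1333*I*√2/36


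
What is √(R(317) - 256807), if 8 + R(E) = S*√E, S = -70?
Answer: √(-256815 - 70*√317) ≈ 508.0*I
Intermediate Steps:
R(E) = -8 - 70*√E
√(R(317) - 256807) = √((-8 - 70*√317) - 256807) = √(-256815 - 70*√317)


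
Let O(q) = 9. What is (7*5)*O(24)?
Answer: 315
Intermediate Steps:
(7*5)*O(24) = (7*5)*9 = 35*9 = 315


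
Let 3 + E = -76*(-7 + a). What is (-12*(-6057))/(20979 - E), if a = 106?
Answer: 12114/4751 ≈ 2.5498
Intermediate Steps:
E = -7527 (E = -3 - 76*(-7 + 106) = -3 - 76*99 = -3 - 7524 = -7527)
(-12*(-6057))/(20979 - E) = (-12*(-6057))/(20979 - 1*(-7527)) = 72684/(20979 + 7527) = 72684/28506 = 72684*(1/28506) = 12114/4751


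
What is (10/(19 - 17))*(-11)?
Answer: -55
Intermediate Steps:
(10/(19 - 17))*(-11) = (10/2)*(-11) = (10*(½))*(-11) = 5*(-11) = -55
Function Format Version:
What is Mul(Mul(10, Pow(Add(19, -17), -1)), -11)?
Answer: -55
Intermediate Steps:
Mul(Mul(10, Pow(Add(19, -17), -1)), -11) = Mul(Mul(10, Pow(2, -1)), -11) = Mul(Mul(10, Rational(1, 2)), -11) = Mul(5, -11) = -55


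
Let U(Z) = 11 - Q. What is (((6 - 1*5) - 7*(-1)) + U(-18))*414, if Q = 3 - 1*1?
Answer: 7038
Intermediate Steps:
Q = 2 (Q = 3 - 1 = 2)
U(Z) = 9 (U(Z) = 11 - 1*2 = 11 - 2 = 9)
(((6 - 1*5) - 7*(-1)) + U(-18))*414 = (((6 - 1*5) - 7*(-1)) + 9)*414 = (((6 - 5) + 7) + 9)*414 = ((1 + 7) + 9)*414 = (8 + 9)*414 = 17*414 = 7038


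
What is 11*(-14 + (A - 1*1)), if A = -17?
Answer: -352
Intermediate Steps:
11*(-14 + (A - 1*1)) = 11*(-14 + (-17 - 1*1)) = 11*(-14 + (-17 - 1)) = 11*(-14 - 18) = 11*(-32) = -352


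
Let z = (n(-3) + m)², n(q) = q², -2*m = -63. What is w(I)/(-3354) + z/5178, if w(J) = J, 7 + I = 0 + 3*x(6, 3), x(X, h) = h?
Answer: 3660695/11578008 ≈ 0.31618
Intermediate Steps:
I = 2 (I = -7 + (0 + 3*3) = -7 + (0 + 9) = -7 + 9 = 2)
m = 63/2 (m = -½*(-63) = 63/2 ≈ 31.500)
z = 6561/4 (z = ((-3)² + 63/2)² = (9 + 63/2)² = (81/2)² = 6561/4 ≈ 1640.3)
w(I)/(-3354) + z/5178 = 2/(-3354) + (6561/4)/5178 = 2*(-1/3354) + (6561/4)*(1/5178) = -1/1677 + 2187/6904 = 3660695/11578008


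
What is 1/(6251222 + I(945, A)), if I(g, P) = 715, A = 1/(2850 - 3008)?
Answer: 1/6251937 ≈ 1.5995e-7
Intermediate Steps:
A = -1/158 (A = 1/(-158) = -1/158 ≈ -0.0063291)
1/(6251222 + I(945, A)) = 1/(6251222 + 715) = 1/6251937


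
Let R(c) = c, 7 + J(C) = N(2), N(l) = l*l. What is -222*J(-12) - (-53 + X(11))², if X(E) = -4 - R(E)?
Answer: -3958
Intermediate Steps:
N(l) = l²
J(C) = -3 (J(C) = -7 + 2² = -7 + 4 = -3)
X(E) = -4 - E
-222*J(-12) - (-53 + X(11))² = -222*(-3) - (-53 + (-4 - 1*11))² = 666 - (-53 + (-4 - 11))² = 666 - (-53 - 15)² = 666 - 1*(-68)² = 666 - 1*4624 = 666 - 4624 = -3958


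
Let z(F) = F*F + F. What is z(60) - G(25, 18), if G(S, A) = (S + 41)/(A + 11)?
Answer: 106074/29 ≈ 3657.7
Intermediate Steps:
G(S, A) = (41 + S)/(11 + A)
z(F) = F + F² (z(F) = F² + F = F + F²)
z(60) - G(25, 18) = 60*(1 + 60) - (41 + 25)/(11 + 18) = 60*61 - 66/29 = 3660 - 66/29 = 106074/29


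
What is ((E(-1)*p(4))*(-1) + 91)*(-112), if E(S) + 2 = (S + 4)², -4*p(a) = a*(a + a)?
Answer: -16464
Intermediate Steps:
p(a) = -a²/2 (p(a) = -a*(a + a)/4 = -a*2*a/4 = -a²/2)
E(S) = -2 + (4 + S)² (E(S) = -2 + (S + 4)² = -2 + (4 + S)²)
((E(-1)*p(4))*(-1) + 91)*(-112) = (((-2 + (4 - 1)²)*(-½*4²))*(-1) + 91)*(-112) = (((-2 + 3²)*(-½*16))*(-1) + 91)*(-112) = (((-2 + 9)*(-8))*(-1) + 91)*(-112) = ((7*(-8))*(-1) + 91)*(-112) = (-56*(-1) + 91)*(-112) = (56 + 91)*(-112) = 147*(-112) = -16464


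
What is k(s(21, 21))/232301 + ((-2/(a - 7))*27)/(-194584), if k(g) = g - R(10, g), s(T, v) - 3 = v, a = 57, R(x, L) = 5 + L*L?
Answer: -2703310073/1130051444600 ≈ -0.0023922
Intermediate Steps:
R(x, L) = 5 + L²
s(T, v) = 3 + v
k(g) = -5 + g - g² (k(g) = g - (5 + g²) = g + (-5 - g²) = -5 + g - g²)
k(s(21, 21))/232301 + ((-2/(a - 7))*27)/(-194584) = (-5 + (3 + 21) - (3 + 21)²)/232301 + ((-2/(57 - 7))*27)/(-194584) = (-5 + 24 - 1*24²)*(1/232301) + ((-2/50)*27)*(-1/194584) = (-5 + 24 - 1*576)*(1/232301) + (((1/50)*(-2))*27)*(-1/194584) = (-5 + 24 - 576)*(1/232301) - 1/25*27*(-1/194584) = -557*1/232301 - 27/25*(-1/194584) = -557/232301 + 27/4864600 = -2703310073/1130051444600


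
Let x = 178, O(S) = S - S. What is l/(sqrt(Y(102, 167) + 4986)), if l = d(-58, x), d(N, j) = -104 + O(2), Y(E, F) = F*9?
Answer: -104*sqrt(721)/2163 ≈ -1.2911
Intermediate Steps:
Y(E, F) = 9*F
O(S) = 0
d(N, j) = -104 (d(N, j) = -104 + 0 = -104)
l = -104
l/(sqrt(Y(102, 167) + 4986)) = -104/sqrt(9*167 + 4986) = -104/sqrt(1503 + 4986) = -104*sqrt(721)/2163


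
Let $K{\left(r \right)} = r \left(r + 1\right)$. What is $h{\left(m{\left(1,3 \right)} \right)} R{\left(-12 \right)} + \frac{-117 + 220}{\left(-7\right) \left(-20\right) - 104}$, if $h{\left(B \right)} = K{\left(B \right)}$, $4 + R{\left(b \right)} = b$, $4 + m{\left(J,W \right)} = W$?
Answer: $\frac{103}{36} \approx 2.8611$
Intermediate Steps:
$m{\left(J,W \right)} = -4 + W$
$R{\left(b \right)} = -4 + b$
$K{\left(r \right)} = r \left(1 + r\right)$
$h{\left(B \right)} = B \left(1 + B\right)$
$h{\left(m{\left(1,3 \right)} \right)} R{\left(-12 \right)} + \frac{-117 + 220}{\left(-7\right) \left(-20\right) - 104} = \left(-4 + 3\right) \left(1 + \left(-4 + 3\right)\right) \left(-4 - 12\right) + \frac{-117 + 220}{\left(-7\right) \left(-20\right) - 104} = - (1 - 1) \left(-16\right) + \frac{103}{140 - 104} = \left(-1\right) 0 \left(-16\right) + \frac{103}{36} = 0 \left(-16\right) + 103 \cdot \frac{1}{36} = 0 + \frac{103}{36} = \frac{103}{36}$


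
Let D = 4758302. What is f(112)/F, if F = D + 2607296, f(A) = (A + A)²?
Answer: 25088/3682799 ≈ 0.0068122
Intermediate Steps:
f(A) = 4*A² (f(A) = (2*A)² = 4*A²)
F = 7365598 (F = 4758302 + 2607296 = 7365598)
f(112)/F = (4*112²)/7365598 = (4*12544)*(1/7365598) = 50176*(1/7365598) = 25088/3682799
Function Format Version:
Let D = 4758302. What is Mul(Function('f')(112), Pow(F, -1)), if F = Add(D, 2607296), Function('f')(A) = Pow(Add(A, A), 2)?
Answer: Rational(25088, 3682799) ≈ 0.0068122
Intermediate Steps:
Function('f')(A) = Mul(4, Pow(A, 2)) (Function('f')(A) = Pow(Mul(2, A), 2) = Mul(4, Pow(A, 2)))
F = 7365598 (F = Add(4758302, 2607296) = 7365598)
Mul(Function('f')(112), Pow(F, -1)) = Mul(Mul(4, Pow(112, 2)), Pow(7365598, -1)) = Mul(Mul(4, 12544), Rational(1, 7365598)) = Mul(50176, Rational(1, 7365598)) = Rational(25088, 3682799)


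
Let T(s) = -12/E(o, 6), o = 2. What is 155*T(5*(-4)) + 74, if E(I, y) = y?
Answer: -236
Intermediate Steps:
T(s) = -2 (T(s) = -12/6 = -12*⅙ = -2)
155*T(5*(-4)) + 74 = 155*(-2) + 74 = -310 + 74 = -236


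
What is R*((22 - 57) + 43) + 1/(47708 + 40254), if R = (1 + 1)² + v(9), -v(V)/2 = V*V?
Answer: -111183967/87962 ≈ -1264.0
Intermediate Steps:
v(V) = -2*V² (v(V) = -2*V*V = -2*V²)
R = -158 (R = (1 + 1)² - 2*9² = 2² - 2*81 = 4 - 162 = -158)
R*((22 - 57) + 43) + 1/(47708 + 40254) = -158*((22 - 57) + 43) + 1/(47708 + 40254) = -158*(-35 + 43) + 1/87962 = -158*8 + 1/87962 = -1264 + 1/87962 = -111183967/87962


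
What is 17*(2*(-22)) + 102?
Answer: -646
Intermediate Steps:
17*(2*(-22)) + 102 = 17*(-44) + 102 = -748 + 102 = -646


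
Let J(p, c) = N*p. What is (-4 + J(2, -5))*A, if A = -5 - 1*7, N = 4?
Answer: -48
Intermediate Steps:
J(p, c) = 4*p
A = -12 (A = -5 - 7 = -12)
(-4 + J(2, -5))*A = (-4 + 4*2)*(-12) = (-4 + 8)*(-12) = 4*(-12) = -48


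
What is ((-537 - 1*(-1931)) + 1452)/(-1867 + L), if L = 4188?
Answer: 2846/2321 ≈ 1.2262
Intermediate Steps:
((-537 - 1*(-1931)) + 1452)/(-1867 + L) = ((-537 - 1*(-1931)) + 1452)/(-1867 + 4188) = ((-537 + 1931) + 1452)/2321 = (1394 + 1452)*(1/2321) = 2846*(1/2321) = 2846/2321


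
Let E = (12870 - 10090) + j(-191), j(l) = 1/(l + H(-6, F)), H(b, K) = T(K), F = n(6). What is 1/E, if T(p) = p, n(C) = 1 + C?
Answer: 184/511519 ≈ 0.00035971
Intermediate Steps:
F = 7 (F = 1 + 6 = 7)
H(b, K) = K
j(l) = 1/(7 + l) (j(l) = 1/(l + 7) = 1/(7 + l))
E = 511519/184 (E = (12870 - 10090) + 1/(7 - 191) = 2780 + 1/(-184) = 2780 - 1/184 = 511519/184 ≈ 2780.0)
1/E = 1/(511519/184) = 184/511519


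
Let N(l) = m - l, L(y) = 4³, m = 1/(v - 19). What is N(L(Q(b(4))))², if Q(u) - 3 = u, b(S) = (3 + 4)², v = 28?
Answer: 330625/81 ≈ 4081.8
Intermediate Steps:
b(S) = 49 (b(S) = 7² = 49)
Q(u) = 3 + u
m = ⅑ (m = 1/(28 - 19) = 1/9 = ⅑ ≈ 0.11111)
L(y) = 64
N(l) = ⅑ - l
N(L(Q(b(4))))² = (⅑ - 1*64)² = (⅑ - 64)² = (-575/9)² = 330625/81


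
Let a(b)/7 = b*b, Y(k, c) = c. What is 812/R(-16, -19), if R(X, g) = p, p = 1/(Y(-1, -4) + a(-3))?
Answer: 47908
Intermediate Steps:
a(b) = 7*b² (a(b) = 7*(b*b) = 7*b²)
p = 1/59 (p = 1/(-4 + 7*(-3)²) = 1/(-4 + 7*9) = 1/(-4 + 63) = 1/59 ≈ 0.016949)
R(X, g) = 1/59
812/R(-16, -19) = 812/(1/59) = 812*59 = 47908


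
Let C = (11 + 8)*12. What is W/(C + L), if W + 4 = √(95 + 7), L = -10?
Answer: -2/109 + √102/218 ≈ 0.027979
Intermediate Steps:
C = 228 (C = 19*12 = 228)
W = -4 + √102 (W = -4 + √(95 + 7) = -4 + √102 ≈ 6.0995)
W/(C + L) = (-4 + √102)/(228 - 10) = (-4 + √102)/218 = (-4 + √102)*(1/218) = -2/109 + √102/218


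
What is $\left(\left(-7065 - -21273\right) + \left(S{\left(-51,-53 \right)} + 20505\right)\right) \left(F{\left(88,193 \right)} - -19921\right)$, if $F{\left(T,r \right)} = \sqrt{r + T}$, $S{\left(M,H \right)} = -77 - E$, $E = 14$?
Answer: $689704862 + 34622 \sqrt{281} \approx 6.9029 \cdot 10^{8}$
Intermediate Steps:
$S{\left(M,H \right)} = -91$ ($S{\left(M,H \right)} = -77 - 14 = -91$)
$F{\left(T,r \right)} = \sqrt{T + r}$
$\left(\left(-7065 - -21273\right) + \left(S{\left(-51,-53 \right)} + 20505\right)\right) \left(F{\left(88,193 \right)} - -19921\right) = \left(\left(-7065 - -21273\right) + \left(-91 + 20505\right)\right) \left(\sqrt{88 + 193} - -19921\right) = \left(\left(-7065 + 21273\right) + 20414\right) \left(\sqrt{281} + \left(-3987 + 23908\right)\right) = \left(14208 + 20414\right) \left(\sqrt{281} + 19921\right) = 34622 \left(19921 + \sqrt{281}\right) = 689704862 + 34622 \sqrt{281}$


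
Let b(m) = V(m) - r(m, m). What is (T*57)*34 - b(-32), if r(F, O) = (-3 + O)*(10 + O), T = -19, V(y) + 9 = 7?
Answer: -36050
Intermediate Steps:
V(y) = -2 (V(y) = -9 + 7 = -2)
b(m) = 28 - m² - 7*m (b(m) = -2 - (-30 + m² + 7*m) = -2 + (30 - m² - 7*m) = 28 - m² - 7*m)
(T*57)*34 - b(-32) = -19*57*34 - (28 - 1*(-32)² - 7*(-32)) = -1083*34 - (28 - 1*1024 + 224) = -36822 - (28 - 1024 + 224) = -36822 - 1*(-772) = -36822 + 772 = -36050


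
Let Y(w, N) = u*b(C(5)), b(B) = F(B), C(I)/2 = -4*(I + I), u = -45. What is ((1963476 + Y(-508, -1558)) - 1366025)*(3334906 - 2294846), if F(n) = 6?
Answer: 621104070860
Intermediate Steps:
C(I) = -16*I (C(I) = 2*(-4*(I + I)) = 2*(-8*I) = -16*I)
b(B) = 6
Y(w, N) = -270 (Y(w, N) = -45*6 = -270)
((1963476 + Y(-508, -1558)) - 1366025)*(3334906 - 2294846) = ((1963476 - 270) - 1366025)*(3334906 - 2294846) = (1963206 - 1366025)*1040060 = 597181*1040060 = 621104070860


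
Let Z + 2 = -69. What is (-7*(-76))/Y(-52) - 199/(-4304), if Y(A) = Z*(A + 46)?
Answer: 1187251/916752 ≈ 1.2951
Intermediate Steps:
Z = -71 (Z = -2 - 69 = -71)
Y(A) = -3266 - 71*A (Y(A) = -71*(A + 46) = -71*(46 + A) = -3266 - 71*A)
(-7*(-76))/Y(-52) - 199/(-4304) = (-7*(-76))/(-3266 - 71*(-52)) - 199/(-4304) = 532/(-3266 + 3692) - 199*(-1/4304) = 532/426 + 199/4304 = 532*(1/426) + 199/4304 = 266/213 + 199/4304 = 1187251/916752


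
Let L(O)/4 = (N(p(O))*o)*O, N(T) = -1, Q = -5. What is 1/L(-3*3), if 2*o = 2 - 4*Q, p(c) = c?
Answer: 1/396 ≈ 0.0025253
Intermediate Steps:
o = 11 (o = (2 - 4*(-5))/2 = (2 + 20)/2 = (½)*22 = 11)
L(O) = -44*O (L(O) = 4*((-1*11)*O) = 4*(-11*O) = -44*O)
1/L(-3*3) = 1/(-(-132)*3) = 1/(-44*(-9)) = 1/396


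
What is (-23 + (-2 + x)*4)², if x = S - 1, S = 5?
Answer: 225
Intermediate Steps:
x = 4 (x = 5 - 1 = 4)
(-23 + (-2 + x)*4)² = (-23 + (-2 + 4)*4)² = (-23 + 2*4)² = (-23 + 8)² = (-15)² = 225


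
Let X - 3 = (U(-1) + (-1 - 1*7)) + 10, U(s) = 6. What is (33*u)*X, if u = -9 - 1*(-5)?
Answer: -1452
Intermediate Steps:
u = -4 (u = -9 + 5 = -4)
X = 11 (X = 3 + ((6 + (-1 - 1*7)) + 10) = 3 + ((6 + (-1 - 7)) + 10) = 3 + ((6 - 8) + 10) = 3 + (-2 + 10) = 3 + 8 = 11)
(33*u)*X = (33*(-4))*11 = -132*11 = -1452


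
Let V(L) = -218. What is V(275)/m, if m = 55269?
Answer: -218/55269 ≈ -0.0039443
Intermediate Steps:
V(275)/m = -218/55269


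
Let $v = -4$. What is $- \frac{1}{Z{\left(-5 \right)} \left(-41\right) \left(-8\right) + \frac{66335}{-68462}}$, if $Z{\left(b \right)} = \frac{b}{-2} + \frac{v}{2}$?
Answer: $- \frac{68462}{11161433} \approx -0.0061338$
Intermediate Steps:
$Z{\left(b \right)} = -2 - \frac{b}{2}$ ($Z{\left(b \right)} = \frac{b}{-2} - \frac{4}{2} = b \left(- \frac{1}{2}\right) - 2 = - \frac{b}{2} - 2 = -2 - \frac{b}{2}$)
$- \frac{1}{Z{\left(-5 \right)} \left(-41\right) \left(-8\right) + \frac{66335}{-68462}} = - \frac{1}{\left(-2 - - \frac{5}{2}\right) \left(-41\right) \left(-8\right) + \frac{66335}{-68462}} = - \frac{1}{\left(-2 + \frac{5}{2}\right) \left(-41\right) \left(-8\right) + 66335 \left(- \frac{1}{68462}\right)} = - \frac{1}{\frac{1}{2} \left(-41\right) \left(-8\right) - \frac{66335}{68462}} = - \frac{1}{\left(- \frac{41}{2}\right) \left(-8\right) - \frac{66335}{68462}} = - \frac{1}{164 - \frac{66335}{68462}} = - \frac{1}{\frac{11161433}{68462}} = \left(-1\right) \frac{68462}{11161433} = - \frac{68462}{11161433}$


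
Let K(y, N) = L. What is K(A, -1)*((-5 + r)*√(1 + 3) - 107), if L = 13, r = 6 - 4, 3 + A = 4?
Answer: -1469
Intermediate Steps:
A = 1 (A = -3 + 4 = 1)
r = 2
K(y, N) = 13
K(A, -1)*((-5 + r)*√(1 + 3) - 107) = 13*((-5 + 2)*√(1 + 3) - 107) = 13*(-3*√4 - 107) = 13*(-3*2 - 107) = 13*(-6 - 107) = 13*(-113) = -1469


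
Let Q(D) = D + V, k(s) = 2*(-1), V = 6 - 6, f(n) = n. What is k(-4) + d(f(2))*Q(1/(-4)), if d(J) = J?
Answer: -5/2 ≈ -2.5000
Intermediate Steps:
V = 0
k(s) = -2
Q(D) = D (Q(D) = D + 0 = D)
k(-4) + d(f(2))*Q(1/(-4)) = -2 + 2/(-4) = -2 + 2*(-¼) = -2 - ½ = -5/2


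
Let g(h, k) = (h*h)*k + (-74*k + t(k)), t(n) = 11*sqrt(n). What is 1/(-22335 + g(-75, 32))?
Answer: 155297/24117154337 - 44*sqrt(2)/24117154337 ≈ 6.4367e-6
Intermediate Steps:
g(h, k) = -74*k + 11*sqrt(k) + k*h**2 (g(h, k) = (h*h)*k + (-74*k + 11*sqrt(k)) = h**2*k + (-74*k + 11*sqrt(k)) = k*h**2 + (-74*k + 11*sqrt(k)) = -74*k + 11*sqrt(k) + k*h**2)
1/(-22335 + g(-75, 32)) = 1/(-22335 + (-74*32 + 11*sqrt(32) + 32*(-75)**2)) = 1/(-22335 + (-2368 + 11*(4*sqrt(2)) + 32*5625)) = 1/(-22335 + (-2368 + 44*sqrt(2) + 180000)) = 1/(-22335 + (177632 + 44*sqrt(2))) = 1/(155297 + 44*sqrt(2))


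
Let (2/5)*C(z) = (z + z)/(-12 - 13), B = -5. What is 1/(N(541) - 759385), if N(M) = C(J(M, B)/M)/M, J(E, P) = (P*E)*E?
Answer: -1/759384 ≈ -1.3169e-6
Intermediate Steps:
J(E, P) = P*E² (J(E, P) = (E*P)*E = P*E²)
C(z) = -z/5 (C(z) = 5*((z + z)/(-12 - 13))/2 = 5*((2*z)/(-25))/2 = 5*((2*z)*(-1/25))/2 = 5*(-2*z/25)/2 = -z/5)
N(M) = 1 (N(M) = (-(-5*M²)/(5*M))/M = (-(-1)*M)/M = M/M = 1)
1/(N(541) - 759385) = 1/(1 - 759385) = 1/(-759384) = -1/759384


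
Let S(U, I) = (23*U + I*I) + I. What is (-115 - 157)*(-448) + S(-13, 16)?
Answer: 121829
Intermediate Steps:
S(U, I) = I + I² + 23*U (S(U, I) = (23*U + I²) + I = (I² + 23*U) + I = I + I² + 23*U)
(-115 - 157)*(-448) + S(-13, 16) = (-115 - 157)*(-448) + (16 + 16² + 23*(-13)) = -272*(-448) + (16 + 256 - 299) = 121856 - 27 = 121829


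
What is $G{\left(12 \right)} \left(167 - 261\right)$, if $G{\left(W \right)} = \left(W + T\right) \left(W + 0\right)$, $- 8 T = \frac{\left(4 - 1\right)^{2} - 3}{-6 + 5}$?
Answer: $-14382$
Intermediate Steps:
$T = \frac{3}{4}$ ($T = - \frac{\left(\left(4 - 1\right)^{2} - 3\right) \frac{1}{-6 + 5}}{8} = - \frac{\left(3^{2} - 3\right) \frac{1}{-1}}{8} = - \frac{\left(9 - 3\right) \left(-1\right)}{8} = - \frac{6 \left(-1\right)}{8} = \left(- \frac{1}{8}\right) \left(-6\right) = \frac{3}{4} \approx 0.75$)
$G{\left(W \right)} = W \left(\frac{3}{4} + W\right)$ ($G{\left(W \right)} = \left(W + \frac{3}{4}\right) \left(W + 0\right) = \left(\frac{3}{4} + W\right) W = W \left(\frac{3}{4} + W\right)$)
$G{\left(12 \right)} \left(167 - 261\right) = \frac{1}{4} \cdot 12 \left(3 + 4 \cdot 12\right) \left(167 - 261\right) = \frac{1}{4} \cdot 12 \left(3 + 48\right) \left(-94\right) = \frac{1}{4} \cdot 12 \cdot 51 \left(-94\right) = 153 \left(-94\right) = -14382$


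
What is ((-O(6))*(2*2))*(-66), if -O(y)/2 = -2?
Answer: 1056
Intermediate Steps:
O(y) = 4 (O(y) = -2*(-2) = 4)
((-O(6))*(2*2))*(-66) = ((-1*4)*(2*2))*(-66) = -4*4*(-66) = -16*(-66) = 1056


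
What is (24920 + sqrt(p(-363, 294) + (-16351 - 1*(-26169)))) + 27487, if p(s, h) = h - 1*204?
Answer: 52407 + 2*sqrt(2477) ≈ 52507.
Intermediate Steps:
p(s, h) = -204 + h (p(s, h) = h - 204 = -204 + h)
(24920 + sqrt(p(-363, 294) + (-16351 - 1*(-26169)))) + 27487 = (24920 + sqrt((-204 + 294) + (-16351 - 1*(-26169)))) + 27487 = (24920 + sqrt(90 + (-16351 + 26169))) + 27487 = (24920 + sqrt(90 + 9818)) + 27487 = (24920 + sqrt(9908)) + 27487 = (24920 + 2*sqrt(2477)) + 27487 = 52407 + 2*sqrt(2477)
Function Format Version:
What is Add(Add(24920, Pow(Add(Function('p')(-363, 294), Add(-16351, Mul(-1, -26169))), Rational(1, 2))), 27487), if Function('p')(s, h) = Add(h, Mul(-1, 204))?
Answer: Add(52407, Mul(2, Pow(2477, Rational(1, 2)))) ≈ 52507.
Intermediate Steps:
Function('p')(s, h) = Add(-204, h) (Function('p')(s, h) = Add(h, -204) = Add(-204, h))
Add(Add(24920, Pow(Add(Function('p')(-363, 294), Add(-16351, Mul(-1, -26169))), Rational(1, 2))), 27487) = Add(Add(24920, Pow(Add(Add(-204, 294), Add(-16351, Mul(-1, -26169))), Rational(1, 2))), 27487) = Add(Add(24920, Pow(Add(90, Add(-16351, 26169)), Rational(1, 2))), 27487) = Add(Add(24920, Pow(Add(90, 9818), Rational(1, 2))), 27487) = Add(Add(24920, Pow(9908, Rational(1, 2))), 27487) = Add(Add(24920, Mul(2, Pow(2477, Rational(1, 2)))), 27487) = Add(52407, Mul(2, Pow(2477, Rational(1, 2))))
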